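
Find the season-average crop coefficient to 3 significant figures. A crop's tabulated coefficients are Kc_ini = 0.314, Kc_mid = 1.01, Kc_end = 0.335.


Approach: apply a simple seasonal average, Kc_avg = (Kc_ini + Kc_mid + Kc_end)/3.
Kc_avg = (0.314 + 1.01 + 0.335)/3 = 0.553
Therefore the season-average crop coefficient = 0.553.


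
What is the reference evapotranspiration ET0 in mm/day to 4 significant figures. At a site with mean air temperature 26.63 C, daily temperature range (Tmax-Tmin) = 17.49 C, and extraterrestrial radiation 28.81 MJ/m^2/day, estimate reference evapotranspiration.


Approach: apply the Hargreaves-Samani method, ET0 = 0.0023*(Tmean+17.8)*sqrt(Tmax-Tmin)*0.408*Ra.
ET0 = 0.0023*(26.63+17.8)*sqrt(17.49)*0.408*28.81 = 5.023 mm/day
Therefore the reference evapotranspiration ET0 = 5.023 mm/day.


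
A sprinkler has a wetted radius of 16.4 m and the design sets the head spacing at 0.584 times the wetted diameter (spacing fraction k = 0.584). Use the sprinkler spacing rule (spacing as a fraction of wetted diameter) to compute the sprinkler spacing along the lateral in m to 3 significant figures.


Approach: apply the sprinkler spacing rule (spacing as a fraction of wetted diameter), S = k*(2*R).
S = 0.584 * (2 * 16.4) = 19.2 m
Therefore the sprinkler spacing along the lateral = 19.2 m.


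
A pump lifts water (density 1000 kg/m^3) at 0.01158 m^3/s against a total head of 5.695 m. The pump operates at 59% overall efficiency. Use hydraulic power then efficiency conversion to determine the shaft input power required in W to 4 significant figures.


Approach: apply hydraulic power then efficiency conversion, P = rho*g*Q*H; P_in = P/eta.
Step 1 — hydraulic power (P = rho*g*Q*H):
  P = 1000 * 9.81 * 0.01158 * 5.695 = 646.951 W
Step 2 — input power: P_in = P/eta = 646.951 / 0.59 = 1097 W
Therefore the shaft input power required = 1097 W.


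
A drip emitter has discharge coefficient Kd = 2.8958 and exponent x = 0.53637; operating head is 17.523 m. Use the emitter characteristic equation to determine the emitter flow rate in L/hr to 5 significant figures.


Approach: apply the emitter characteristic equation, q = Kd * h^x.
q = 2.8958 * 17.523^0.53637 = 13.452 L/hr
Therefore the emitter flow rate = 13.452 L/hr.


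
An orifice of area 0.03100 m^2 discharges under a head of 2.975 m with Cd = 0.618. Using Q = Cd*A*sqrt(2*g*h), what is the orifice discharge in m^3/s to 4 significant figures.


Q = 0.618 * 0.03100 * sqrt(2*9.81*2.975) = 0.1464 m^3/s
Therefore the orifice discharge = 0.1464 m^3/s.


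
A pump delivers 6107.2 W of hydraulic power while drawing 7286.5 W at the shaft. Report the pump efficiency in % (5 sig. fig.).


Approach: apply the efficiency ratio, eta = (P_out/P_in)*100.
eta = (6107.2 / 7286.5) * 100 = 83.815 %
Therefore the pump efficiency = 83.815 %.


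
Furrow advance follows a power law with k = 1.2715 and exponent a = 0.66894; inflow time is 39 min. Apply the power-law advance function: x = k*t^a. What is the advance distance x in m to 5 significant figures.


x = 1.2715 * 39^0.66894 = 14.745 m
Therefore the advance distance x = 14.745 m.


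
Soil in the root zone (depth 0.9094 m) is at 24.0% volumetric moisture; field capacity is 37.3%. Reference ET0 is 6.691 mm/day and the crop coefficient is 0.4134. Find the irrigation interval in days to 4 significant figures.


Approach: apply soil-water budget scheduling, SMD = (FC-theta)/100*depth*1000; ETc = ET0*Kc; interval = SMD/ETc.
Step 1 — soil moisture deficit:
  SMD = (37.3 - 24.0)/100 * 0.9094 * 1000 = 120.950 mm
Step 2 — daily crop ET (ETc = ET0*Kc):
  ETc = 6.691 * 0.4134 = 2.76606 mm/day
Step 3 — irrigation interval (SMD/ETc):
  interval = 120.950 / 2.76606 = 43.73 days
Therefore the irrigation interval = 43.73 days.


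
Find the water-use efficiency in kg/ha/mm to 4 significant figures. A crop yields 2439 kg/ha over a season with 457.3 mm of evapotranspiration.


Approach: apply the water-use efficiency ratio, WUE = yield/ET.
WUE = 2439 / 457.3 = 5.333 kg/ha/mm
Therefore the water-use efficiency = 5.333 kg/ha/mm.


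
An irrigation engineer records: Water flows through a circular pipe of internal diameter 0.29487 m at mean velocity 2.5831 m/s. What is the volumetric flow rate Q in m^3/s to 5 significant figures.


Approach: apply the continuity equation for pipe flow, Q = A * v with A = pi*(D/2)^2.
A = pi*(0.29487/2)^2 = 0.06828905 m^2
Q = 0.06828905 * 2.5831 = 0.17640 m^3/s
Therefore the volumetric flow rate Q = 0.17640 m^3/s.


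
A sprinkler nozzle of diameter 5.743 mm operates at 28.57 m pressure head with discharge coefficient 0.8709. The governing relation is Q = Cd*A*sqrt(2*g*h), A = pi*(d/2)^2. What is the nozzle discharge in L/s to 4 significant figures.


A = pi*(5.743e-3/2)^2 = 2.59040e-05 m^2
Q = 0.8709 * 2.59040e-05 * sqrt(2*9.81*28.57) * 1000 = 0.5341 L/s
Therefore the nozzle discharge = 0.5341 L/s.


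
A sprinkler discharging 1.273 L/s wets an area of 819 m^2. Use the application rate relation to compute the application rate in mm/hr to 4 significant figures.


Approach: apply the application rate relation, rate = (Q/A)*3600.
rate = (1.273 / 819) * 3600 = 5.596 mm/hr
Therefore the application rate = 5.596 mm/hr.


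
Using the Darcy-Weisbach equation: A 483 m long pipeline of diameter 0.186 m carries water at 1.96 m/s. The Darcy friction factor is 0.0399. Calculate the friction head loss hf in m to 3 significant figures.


Approach: apply the Darcy-Weisbach equation, hf = f*(L/D)*(v^2/(2g)).
hf = 0.0399 * (483/0.186) * (1.96^2 / (2*9.81))
hf = 20.3 m
Therefore the friction head loss hf = 20.3 m.


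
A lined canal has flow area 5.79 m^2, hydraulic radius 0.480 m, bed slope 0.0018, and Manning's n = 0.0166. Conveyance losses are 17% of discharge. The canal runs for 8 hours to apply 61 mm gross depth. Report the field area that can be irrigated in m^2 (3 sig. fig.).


Approach: apply Manning's equation with a conveyance and depth budget, Q = (1/n)*A*R^(2/3)*S^(1/2); Q_field = Q*(1-loss); Area = Q_field*t/(d/1000).
Step 1 — canal discharge (Manning's equation):
  Q = (1/0.0166) * 5.79 * 0.480^(2/3) * 0.0018^(1/2) = 9.0720 m^3/s
Step 2 — delivered flow: Q_field = 9.0720*(1 - 17/100) = 7.5297 m^3/s
Step 3 — volume delivered: V = 7.5297 * 8*3600 = 216860 m^3
Step 4 — area served: A = V / (depth/1000) = 216860 / 0.061 = 3560000 m^2
Therefore the field area that can be irrigated = 3560000 m^2.


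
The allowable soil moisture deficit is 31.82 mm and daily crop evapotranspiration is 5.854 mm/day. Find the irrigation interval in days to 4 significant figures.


Approach: apply the irrigation interval relation, interval = SMD / ETc.
interval = 31.82 / 5.854 = 5.436 days
Therefore the irrigation interval = 5.436 days.


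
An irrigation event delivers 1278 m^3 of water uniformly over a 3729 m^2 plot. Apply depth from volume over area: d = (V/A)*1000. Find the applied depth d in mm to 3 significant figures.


d = (1278 / 3729) * 1000 = 343 mm
Therefore the applied depth d = 343 mm.


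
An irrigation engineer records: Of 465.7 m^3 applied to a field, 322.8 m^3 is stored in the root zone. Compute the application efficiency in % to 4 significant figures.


Approach: apply the application efficiency ratio, Ea = (stored/applied)*100.
Ea = (322.8/465.7)*100 = 69.32 %
Therefore the application efficiency = 69.32 %.


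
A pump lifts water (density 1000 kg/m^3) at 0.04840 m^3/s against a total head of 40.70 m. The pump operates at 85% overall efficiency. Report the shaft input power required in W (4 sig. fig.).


Approach: apply hydraulic power then efficiency conversion, P = rho*g*Q*H; P_in = P/eta.
Step 1 — hydraulic power (P = rho*g*Q*H):
  P = 1000 * 9.81 * 0.04840 * 40.70 = 19324.5 W
Step 2 — input power: P_in = P/eta = 19324.5 / 0.85 = 22730 W
Therefore the shaft input power required = 22730 W.


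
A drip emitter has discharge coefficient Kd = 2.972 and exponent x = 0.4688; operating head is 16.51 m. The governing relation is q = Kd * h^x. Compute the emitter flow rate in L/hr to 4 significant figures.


q = 2.972 * 16.51^0.4688 = 11.06 L/hr
Therefore the emitter flow rate = 11.06 L/hr.


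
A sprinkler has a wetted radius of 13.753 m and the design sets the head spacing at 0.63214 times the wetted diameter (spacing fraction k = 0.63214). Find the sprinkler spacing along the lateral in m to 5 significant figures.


Approach: apply the sprinkler spacing rule (spacing as a fraction of wetted diameter), S = k*(2*R).
S = 0.63214 * (2 * 13.753) = 17.388 m
Therefore the sprinkler spacing along the lateral = 17.388 m.


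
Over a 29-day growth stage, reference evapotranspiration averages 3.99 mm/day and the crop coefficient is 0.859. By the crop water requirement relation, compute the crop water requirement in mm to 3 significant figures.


Approach: apply the crop water requirement relation, CWR = ET0 * Kc * days.
CWR = 3.99 * 0.859 * 29 = 99.4 mm
Therefore the crop water requirement = 99.4 mm.


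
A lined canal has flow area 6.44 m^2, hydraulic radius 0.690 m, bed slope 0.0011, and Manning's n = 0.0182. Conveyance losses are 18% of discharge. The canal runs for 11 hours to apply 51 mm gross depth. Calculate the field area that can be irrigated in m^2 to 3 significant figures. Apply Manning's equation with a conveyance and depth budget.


Approach: apply Manning's equation with a conveyance and depth budget, Q = (1/n)*A*R^(2/3)*S^(1/2); Q_field = Q*(1-loss); Area = Q_field*t/(d/1000).
Step 1 — canal discharge (Manning's equation):
  Q = (1/0.0182) * 6.44 * 0.690^(2/3) * 0.0011^(1/2) = 9.1638 m^3/s
Step 2 — delivered flow: Q_field = 9.1638*(1 - 18/100) = 7.5143 m^3/s
Step 3 — volume delivered: V = 7.5143 * 11*3600 = 297570 m^3
Step 4 — area served: A = V / (depth/1000) = 297570 / 0.051 = 5830000 m^2
Therefore the field area that can be irrigated = 5830000 m^2.


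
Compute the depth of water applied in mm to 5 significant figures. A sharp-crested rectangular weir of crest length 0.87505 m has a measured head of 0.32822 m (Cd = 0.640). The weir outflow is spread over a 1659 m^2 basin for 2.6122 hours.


Approach: apply the rectangular weir equation with a volume-to-depth conversion, Q = (2/3)*Cd*L*sqrt(2g)*H^1.5; d = Q*t/A * 1000.
Step 1 — weir discharge:
  Q = (2/3)*0.640*0.87505*sqrt(2*9.81)*0.32822^1.5 = 0.3109701 m^3/s
Step 2 — volume: V = 0.3109701 * 2.6122*3600 = 2924.338 m^3
Step 3 — depth: d = V/A * 1000 = 2924.338/1659 * 1000 = 1762.7 mm
Therefore the depth of water applied = 1762.7 mm.


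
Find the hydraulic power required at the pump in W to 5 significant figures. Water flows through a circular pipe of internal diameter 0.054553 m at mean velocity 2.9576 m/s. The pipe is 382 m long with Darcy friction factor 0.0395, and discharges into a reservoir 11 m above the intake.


Approach: apply continuity + Darcy-Weisbach + hydraulic power, Q = A*v; hf = f*(L/D)*(v^2/(2g)); H = static + hf; P = rho*g*Q*H.
Step 1 — flow rate (continuity, Q = A*v):
  A = pi*(0.054553/2)^2 = 0.002337368 m^2
  Q = 0.002337368 * 2.9576 = 0.006913001 m^3/s
Step 2 — friction head loss (Darcy-Weisbach):
  hf = 0.0395 * (382/0.054553) * (2.9576^2 / (2*9.81))
  hf = 123.3166 m
Step 3 — total head: H = 11 + 123.3166 = 134.3166 m
Step 4 — hydraulic power (P = rho*g*Q*H):
  P = 1000 * 9.81 * 0.006913001 * 134.3166 = 9108.9 W
Therefore the hydraulic power required at the pump = 9108.9 W.


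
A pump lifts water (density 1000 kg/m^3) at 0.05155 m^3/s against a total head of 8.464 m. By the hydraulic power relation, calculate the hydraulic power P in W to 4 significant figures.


Approach: apply the hydraulic power relation, P = rho*g*Q*H.
P = 1000 * 9.81 * 0.05155 * 8.464 = 4280 W
Therefore the hydraulic power P = 4280 W.


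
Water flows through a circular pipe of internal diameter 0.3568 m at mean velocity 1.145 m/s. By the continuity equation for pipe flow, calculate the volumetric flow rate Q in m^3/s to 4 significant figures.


Approach: apply the continuity equation for pipe flow, Q = A * v with A = pi*(D/2)^2.
A = pi*(0.3568/2)^2 = 0.0999861 m^2
Q = 0.0999861 * 1.145 = 0.1145 m^3/s
Therefore the volumetric flow rate Q = 0.1145 m^3/s.


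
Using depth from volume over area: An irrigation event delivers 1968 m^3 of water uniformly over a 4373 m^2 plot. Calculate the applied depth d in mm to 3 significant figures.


Approach: apply depth from volume over area, d = (V/A)*1000.
d = (1968 / 4373) * 1000 = 450 mm
Therefore the applied depth d = 450 mm.


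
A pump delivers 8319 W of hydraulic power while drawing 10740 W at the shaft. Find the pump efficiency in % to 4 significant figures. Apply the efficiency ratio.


Approach: apply the efficiency ratio, eta = (P_out/P_in)*100.
eta = (8319 / 10740) * 100 = 77.46 %
Therefore the pump efficiency = 77.46 %.


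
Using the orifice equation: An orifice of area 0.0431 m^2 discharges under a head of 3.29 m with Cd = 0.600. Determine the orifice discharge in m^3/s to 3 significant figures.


Approach: apply the orifice equation, Q = Cd*A*sqrt(2*g*h).
Q = 0.600 * 0.0431 * sqrt(2*9.81*3.29) = 0.208 m^3/s
Therefore the orifice discharge = 0.208 m^3/s.


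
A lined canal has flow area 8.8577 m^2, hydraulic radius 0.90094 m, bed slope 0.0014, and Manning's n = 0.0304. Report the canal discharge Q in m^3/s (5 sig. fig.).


Approach: apply Manning's equation, Q = (1/n)*A*R^(2/3)*S^(1/2).
Q = (1/0.0304) * 8.8577 * 0.90094^(2/3) * 0.0014^(1/2) = 10.170 m^3/s
Therefore the canal discharge Q = 10.170 m^3/s.


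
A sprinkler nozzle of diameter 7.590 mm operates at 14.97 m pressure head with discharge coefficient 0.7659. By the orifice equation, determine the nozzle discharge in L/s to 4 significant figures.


Approach: apply the orifice equation, Q = Cd*A*sqrt(2*g*h), A = pi*(d/2)^2.
A = pi*(7.590e-3/2)^2 = 4.52453e-05 m^2
Q = 0.7659 * 4.52453e-05 * sqrt(2*9.81*14.97) * 1000 = 0.5939 L/s
Therefore the nozzle discharge = 0.5939 L/s.


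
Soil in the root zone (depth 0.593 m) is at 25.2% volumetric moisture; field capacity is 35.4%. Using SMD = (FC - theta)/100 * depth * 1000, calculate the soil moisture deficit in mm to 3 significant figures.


SMD = (35.4 - 25.2)/100 * 0.593 * 1000 = 60.5 mm
Therefore the soil moisture deficit = 60.5 mm.


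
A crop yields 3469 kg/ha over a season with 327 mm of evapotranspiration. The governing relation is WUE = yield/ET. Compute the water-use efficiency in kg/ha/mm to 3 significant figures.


WUE = 3469 / 327 = 10.6 kg/ha/mm
Therefore the water-use efficiency = 10.6 kg/ha/mm.


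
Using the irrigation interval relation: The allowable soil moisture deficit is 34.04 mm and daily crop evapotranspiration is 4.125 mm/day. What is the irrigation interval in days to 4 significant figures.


Approach: apply the irrigation interval relation, interval = SMD / ETc.
interval = 34.04 / 4.125 = 8.252 days
Therefore the irrigation interval = 8.252 days.


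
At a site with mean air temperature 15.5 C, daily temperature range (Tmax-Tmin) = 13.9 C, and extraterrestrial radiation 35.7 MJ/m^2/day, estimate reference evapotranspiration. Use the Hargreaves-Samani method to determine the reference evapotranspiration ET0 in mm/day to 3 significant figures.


Approach: apply the Hargreaves-Samani method, ET0 = 0.0023*(Tmean+17.8)*sqrt(Tmax-Tmin)*0.408*Ra.
ET0 = 0.0023*(15.5+17.8)*sqrt(13.9)*0.408*35.7 = 4.16 mm/day
Therefore the reference evapotranspiration ET0 = 4.16 mm/day.


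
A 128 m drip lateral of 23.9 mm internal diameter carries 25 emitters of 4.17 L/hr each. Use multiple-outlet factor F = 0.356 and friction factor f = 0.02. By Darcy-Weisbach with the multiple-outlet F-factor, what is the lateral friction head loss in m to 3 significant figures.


Approach: apply Darcy-Weisbach with the multiple-outlet F-factor, Q = n*q/(3600*1000) m^3/s; v = Q/A; hf = F*f*(L/D)*(v^2/(2g)).
Q = 25*4.17/(3600*1000) = 2.8958e-05 m^3/s
A = pi*(23.9e-3/2)^2 = 4.4863e-04 m^2, so v = Q/A = 0.064549 m/s
hf = 0.356*0.02*(128/0.0239)*(0.064549^2/(2*9.81)) = 0.00810 m
Therefore the lateral friction head loss = 0.00810 m.


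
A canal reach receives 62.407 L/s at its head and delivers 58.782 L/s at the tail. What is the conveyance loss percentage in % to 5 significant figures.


Approach: apply the conveyance loss ratio, loss% = ((Q_head - Q_tail)/Q_head)*100.
loss = ((62.407 - 58.782)/62.407)*100 = 5.8086 %
Therefore the conveyance loss percentage = 5.8086 %.


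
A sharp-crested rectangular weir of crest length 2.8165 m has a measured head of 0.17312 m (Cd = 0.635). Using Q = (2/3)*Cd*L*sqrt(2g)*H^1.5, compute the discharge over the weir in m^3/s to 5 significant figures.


Q = (2/3)*0.635*2.8165*sqrt(2*9.81)*0.17312^1.5 = 0.38042 m^3/s
Therefore the discharge over the weir = 0.38042 m^3/s.


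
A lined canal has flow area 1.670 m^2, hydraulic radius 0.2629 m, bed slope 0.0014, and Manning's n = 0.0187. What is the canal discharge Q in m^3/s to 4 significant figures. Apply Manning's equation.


Approach: apply Manning's equation, Q = (1/n)*A*R^(2/3)*S^(1/2).
Q = (1/0.0187) * 1.670 * 0.2629^(2/3) * 0.0014^(1/2) = 1.371 m^3/s
Therefore the canal discharge Q = 1.371 m^3/s.


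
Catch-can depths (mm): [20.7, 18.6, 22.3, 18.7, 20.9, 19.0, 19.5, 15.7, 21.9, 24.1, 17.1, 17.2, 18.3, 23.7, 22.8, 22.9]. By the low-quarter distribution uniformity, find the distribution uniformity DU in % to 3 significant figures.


Approach: apply the low-quarter distribution uniformity, DU = (mean of lowest quarter of readings / overall mean)*100.
sorted lowest 4 of 16: [15.7, 17.1, 17.2, 18.3] -> mean = 17.075 mm
overall mean = 20.212 mm
DU = (17.075/20.212)*100 = 84.5 %
Therefore the distribution uniformity DU = 84.5 %.


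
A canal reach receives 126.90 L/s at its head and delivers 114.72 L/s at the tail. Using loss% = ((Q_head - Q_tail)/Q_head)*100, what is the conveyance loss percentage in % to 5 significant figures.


loss = ((126.90 - 114.72)/126.90)*100 = 9.5981 %
Therefore the conveyance loss percentage = 9.5981 %.


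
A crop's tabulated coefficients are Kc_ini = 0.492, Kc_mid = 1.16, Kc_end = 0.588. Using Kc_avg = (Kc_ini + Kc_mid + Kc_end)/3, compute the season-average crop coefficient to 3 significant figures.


Kc_avg = (0.492 + 1.16 + 0.588)/3 = 0.747
Therefore the season-average crop coefficient = 0.747.


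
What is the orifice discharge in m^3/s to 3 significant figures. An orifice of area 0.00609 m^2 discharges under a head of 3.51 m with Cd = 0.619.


Approach: apply the orifice equation, Q = Cd*A*sqrt(2*g*h).
Q = 0.619 * 0.00609 * sqrt(2*9.81*3.51) = 0.0313 m^3/s
Therefore the orifice discharge = 0.0313 m^3/s.


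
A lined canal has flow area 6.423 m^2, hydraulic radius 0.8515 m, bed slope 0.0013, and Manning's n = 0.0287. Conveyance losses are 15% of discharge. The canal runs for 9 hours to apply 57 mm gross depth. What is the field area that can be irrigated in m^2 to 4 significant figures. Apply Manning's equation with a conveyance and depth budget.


Approach: apply Manning's equation with a conveyance and depth budget, Q = (1/n)*A*R^(2/3)*S^(1/2); Q_field = Q*(1-loss); Area = Q_field*t/(d/1000).
Step 1 — canal discharge (Manning's equation):
  Q = (1/0.0287) * 6.423 * 0.8515^(2/3) * 0.0013^(1/2) = 7.24910 m^3/s
Step 2 — delivered flow: Q_field = 7.24910*(1 - 15/100) = 6.16174 m^3/s
Step 3 — volume delivered: V = 6.16174 * 9*3600 = 199640 m^3
Step 4 — area served: A = V / (depth/1000) = 199640 / 0.057 = 3502000 m^2
Therefore the field area that can be irrigated = 3502000 m^2.


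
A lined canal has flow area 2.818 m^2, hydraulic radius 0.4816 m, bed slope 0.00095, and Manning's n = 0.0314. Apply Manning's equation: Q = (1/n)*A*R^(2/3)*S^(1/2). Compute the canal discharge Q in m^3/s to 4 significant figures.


Q = (1/0.0314) * 2.818 * 0.4816^(2/3) * 0.00095^(1/2) = 1.700 m^3/s
Therefore the canal discharge Q = 1.700 m^3/s.


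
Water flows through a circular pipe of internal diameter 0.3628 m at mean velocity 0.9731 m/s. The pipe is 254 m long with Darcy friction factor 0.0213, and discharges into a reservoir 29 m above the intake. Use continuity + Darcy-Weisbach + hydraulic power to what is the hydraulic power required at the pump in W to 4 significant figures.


Approach: apply continuity + Darcy-Weisbach + hydraulic power, Q = A*v; hf = f*(L/D)*(v^2/(2g)); H = static + hf; P = rho*g*Q*H.
Step 1 — flow rate (continuity, Q = A*v):
  A = pi*(0.3628/2)^2 = 0.103377 m^2
  Q = 0.103377 * 0.9731 = 0.100596 m^3/s
Step 2 — friction head loss (Darcy-Weisbach):
  hf = 0.0213 * (254/0.3628) * (0.9731^2 / (2*9.81))
  hf = 0.719717 m
Step 3 — total head: H = 29 + 0.719717 = 29.7197 m
Step 4 — hydraulic power (P = rho*g*Q*H):
  P = 1000 * 9.81 * 0.100596 * 29.7197 = 29330 W
Therefore the hydraulic power required at the pump = 29330 W.


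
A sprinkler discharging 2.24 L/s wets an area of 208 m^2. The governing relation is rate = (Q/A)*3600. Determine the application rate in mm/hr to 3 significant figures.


rate = (2.24 / 208) * 3600 = 38.8 mm/hr
Therefore the application rate = 38.8 mm/hr.


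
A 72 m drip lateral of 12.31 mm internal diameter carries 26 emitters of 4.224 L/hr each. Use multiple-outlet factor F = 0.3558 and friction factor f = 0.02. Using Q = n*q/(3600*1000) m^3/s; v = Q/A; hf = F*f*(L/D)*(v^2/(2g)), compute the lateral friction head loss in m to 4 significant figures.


Q = 26*4.224/(3600*1000) = 3.05067e-05 m^3/s
A = pi*(12.31e-3/2)^2 = 1.19016e-04 m^2, so v = Q/A = 0.256324 m/s
hf = 0.3558*0.02*(72/0.01231)*(0.256324^2/(2*9.81)) = 0.1394 m
Therefore the lateral friction head loss = 0.1394 m.


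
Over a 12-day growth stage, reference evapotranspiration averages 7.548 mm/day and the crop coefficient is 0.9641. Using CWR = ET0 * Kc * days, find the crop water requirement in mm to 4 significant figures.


CWR = 7.548 * 0.9641 * 12 = 87.32 mm
Therefore the crop water requirement = 87.32 mm.


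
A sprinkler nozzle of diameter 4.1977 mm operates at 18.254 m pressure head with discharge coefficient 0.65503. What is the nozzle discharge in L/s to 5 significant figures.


Approach: apply the orifice equation, Q = Cd*A*sqrt(2*g*h), A = pi*(d/2)^2.
A = pi*(4.1977e-3/2)^2 = 1.383925e-05 m^2
Q = 0.65503 * 1.383925e-05 * sqrt(2*9.81*18.254) * 1000 = 0.17155 L/s
Therefore the nozzle discharge = 0.17155 L/s.


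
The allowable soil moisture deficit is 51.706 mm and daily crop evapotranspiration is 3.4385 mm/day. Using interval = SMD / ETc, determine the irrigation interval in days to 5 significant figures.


interval = 51.706 / 3.4385 = 15.037 days
Therefore the irrigation interval = 15.037 days.


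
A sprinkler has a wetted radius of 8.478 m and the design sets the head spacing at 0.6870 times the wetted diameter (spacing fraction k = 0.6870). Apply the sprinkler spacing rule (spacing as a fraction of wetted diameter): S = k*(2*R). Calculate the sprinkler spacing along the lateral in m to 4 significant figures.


S = 0.6870 * (2 * 8.478) = 11.65 m
Therefore the sprinkler spacing along the lateral = 11.65 m.


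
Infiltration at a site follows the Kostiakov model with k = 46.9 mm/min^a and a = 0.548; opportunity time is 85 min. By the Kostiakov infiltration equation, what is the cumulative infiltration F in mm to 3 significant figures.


Approach: apply the Kostiakov infiltration equation, F = k*t^a.
F = 46.9 * 85^0.548 = 535 mm
Therefore the cumulative infiltration F = 535 mm.


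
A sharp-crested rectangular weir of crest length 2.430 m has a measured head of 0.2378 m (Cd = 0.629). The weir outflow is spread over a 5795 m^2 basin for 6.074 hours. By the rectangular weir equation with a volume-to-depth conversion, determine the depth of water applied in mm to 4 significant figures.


Approach: apply the rectangular weir equation with a volume-to-depth conversion, Q = (2/3)*Cd*L*sqrt(2g)*H^1.5; d = Q*t/A * 1000.
Step 1 — weir discharge:
  Q = (2/3)*0.629*2.430*sqrt(2*9.81)*0.2378^1.5 = 0.523399 m^3/s
Step 2 — volume: V = 0.523399 * 6.074*3600 = 11444.9 m^3
Step 3 — depth: d = V/A * 1000 = 11444.9/5795 * 1000 = 1975 mm
Therefore the depth of water applied = 1975 mm.


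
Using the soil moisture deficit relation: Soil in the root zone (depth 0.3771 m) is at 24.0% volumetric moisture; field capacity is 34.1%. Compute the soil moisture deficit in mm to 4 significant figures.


Approach: apply the soil moisture deficit relation, SMD = (FC - theta)/100 * depth * 1000.
SMD = (34.1 - 24.0)/100 * 0.3771 * 1000 = 38.09 mm
Therefore the soil moisture deficit = 38.09 mm.


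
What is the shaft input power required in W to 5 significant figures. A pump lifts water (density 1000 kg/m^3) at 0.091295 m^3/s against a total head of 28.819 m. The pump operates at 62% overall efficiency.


Approach: apply hydraulic power then efficiency conversion, P = rho*g*Q*H; P_in = P/eta.
Step 1 — hydraulic power (P = rho*g*Q*H):
  P = 1000 * 9.81 * 0.091295 * 28.819 = 25810.41 W
Step 2 — input power: P_in = P/eta = 25810.41 / 0.62 = 41630 W
Therefore the shaft input power required = 41630 W.


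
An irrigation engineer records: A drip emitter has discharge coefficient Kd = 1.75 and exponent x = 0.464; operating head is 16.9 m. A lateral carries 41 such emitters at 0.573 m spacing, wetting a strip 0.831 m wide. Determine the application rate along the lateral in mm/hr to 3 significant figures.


Approach: apply the emitter equation with a lateral mass balance, q = Kd*h^x; Q = n*q; rate = Q/(n*spacing*width).
Step 1 — single emitter flow (q = Kd*h^x):
  q = 1.75 * 16.9^0.464 = 6.4980 L/hr
Step 2 — total lateral flow: Q = 41 * 6.4980 = 266.42 L/hr
Step 3 — wetted area: A = 41 * 0.573 * 0.831 = 19.523 m^2
Step 4 — application rate: Q/A = 266.42/19.523 = 13.6 mm/hr
Therefore the application rate along the lateral = 13.6 mm/hr.


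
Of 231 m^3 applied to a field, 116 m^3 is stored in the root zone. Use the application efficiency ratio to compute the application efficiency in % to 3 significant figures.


Approach: apply the application efficiency ratio, Ea = (stored/applied)*100.
Ea = (116/231)*100 = 50.2 %
Therefore the application efficiency = 50.2 %.


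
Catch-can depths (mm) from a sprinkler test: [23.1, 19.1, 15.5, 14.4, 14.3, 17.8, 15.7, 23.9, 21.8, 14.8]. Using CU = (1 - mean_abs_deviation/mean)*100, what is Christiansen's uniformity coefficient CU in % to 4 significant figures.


mean = 18.0400 mm
mean |d_i - mean| = 3.14800 mm
CU = (1 - 3.14800/18.0400)*100 = 82.55 %
Therefore Christiansen's uniformity coefficient CU = 82.55 %.


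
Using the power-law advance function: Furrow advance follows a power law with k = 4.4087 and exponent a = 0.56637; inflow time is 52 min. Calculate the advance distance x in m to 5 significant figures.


Approach: apply the power-law advance function, x = k*t^a.
x = 4.4087 * 52^0.56637 = 41.324 m
Therefore the advance distance x = 41.324 m.


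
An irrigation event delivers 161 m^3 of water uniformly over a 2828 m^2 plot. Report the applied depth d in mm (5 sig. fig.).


Approach: apply depth from volume over area, d = (V/A)*1000.
d = (161 / 2828) * 1000 = 56.931 mm
Therefore the applied depth d = 56.931 mm.


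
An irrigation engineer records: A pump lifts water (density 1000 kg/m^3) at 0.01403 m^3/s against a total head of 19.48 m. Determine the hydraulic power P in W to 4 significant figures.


Approach: apply the hydraulic power relation, P = rho*g*Q*H.
P = 1000 * 9.81 * 0.01403 * 19.48 = 2681 W
Therefore the hydraulic power P = 2681 W.


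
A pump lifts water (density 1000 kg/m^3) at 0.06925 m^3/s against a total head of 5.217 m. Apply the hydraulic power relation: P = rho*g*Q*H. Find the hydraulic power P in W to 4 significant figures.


P = 1000 * 9.81 * 0.06925 * 5.217 = 3544 W
Therefore the hydraulic power P = 3544 W.


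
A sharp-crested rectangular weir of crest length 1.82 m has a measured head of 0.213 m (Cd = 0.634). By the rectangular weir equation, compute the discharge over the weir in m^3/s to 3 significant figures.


Approach: apply the rectangular weir equation, Q = (2/3)*Cd*L*sqrt(2g)*H^1.5.
Q = (2/3)*0.634*1.82*sqrt(2*9.81)*0.213^1.5 = 0.335 m^3/s
Therefore the discharge over the weir = 0.335 m^3/s.


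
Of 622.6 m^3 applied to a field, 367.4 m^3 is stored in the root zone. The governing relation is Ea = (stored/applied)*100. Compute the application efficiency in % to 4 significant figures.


Ea = (367.4/622.6)*100 = 59.01 %
Therefore the application efficiency = 59.01 %.


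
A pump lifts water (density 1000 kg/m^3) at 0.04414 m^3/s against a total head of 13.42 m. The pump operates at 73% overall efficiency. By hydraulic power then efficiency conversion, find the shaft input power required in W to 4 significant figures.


Approach: apply hydraulic power then efficiency conversion, P = rho*g*Q*H; P_in = P/eta.
Step 1 — hydraulic power (P = rho*g*Q*H):
  P = 1000 * 9.81 * 0.04414 * 13.42 = 5811.04 W
Step 2 — input power: P_in = P/eta = 5811.04 / 0.73 = 7960 W
Therefore the shaft input power required = 7960 W.


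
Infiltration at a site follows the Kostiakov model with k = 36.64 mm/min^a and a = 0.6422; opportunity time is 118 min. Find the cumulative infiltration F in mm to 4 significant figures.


Approach: apply the Kostiakov infiltration equation, F = k*t^a.
F = 36.64 * 118^0.6422 = 784.4 mm
Therefore the cumulative infiltration F = 784.4 mm.


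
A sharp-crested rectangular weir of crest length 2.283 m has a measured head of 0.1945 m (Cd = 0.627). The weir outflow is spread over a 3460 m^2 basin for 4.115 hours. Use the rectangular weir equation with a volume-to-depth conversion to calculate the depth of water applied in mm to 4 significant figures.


Approach: apply the rectangular weir equation with a volume-to-depth conversion, Q = (2/3)*Cd*L*sqrt(2g)*H^1.5; d = Q*t/A * 1000.
Step 1 — weir discharge:
  Q = (2/3)*0.627*2.283*sqrt(2*9.81)*0.1945^1.5 = 0.362586 m^3/s
Step 2 — volume: V = 0.362586 * 4.115*3600 = 5371.35 m^3
Step 3 — depth: d = V/A * 1000 = 5371.35/3460 * 1000 = 1552 mm
Therefore the depth of water applied = 1552 mm.


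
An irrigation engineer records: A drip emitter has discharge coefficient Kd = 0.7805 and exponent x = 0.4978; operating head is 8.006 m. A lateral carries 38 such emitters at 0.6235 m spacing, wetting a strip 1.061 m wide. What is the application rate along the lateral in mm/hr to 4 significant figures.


Approach: apply the emitter equation with a lateral mass balance, q = Kd*h^x; Q = n*q; rate = Q/(n*spacing*width).
Step 1 — single emitter flow (q = Kd*h^x):
  q = 0.7805 * 8.006^0.4978 = 2.19833 L/hr
Step 2 — total lateral flow: Q = 38 * 2.19833 = 83.5366 L/hr
Step 3 — wetted area: A = 38 * 0.6235 * 1.061 = 25.1383 m^2
Step 4 — application rate: Q/A = 83.5366/25.1383 = 3.323 mm/hr
Therefore the application rate along the lateral = 3.323 mm/hr.


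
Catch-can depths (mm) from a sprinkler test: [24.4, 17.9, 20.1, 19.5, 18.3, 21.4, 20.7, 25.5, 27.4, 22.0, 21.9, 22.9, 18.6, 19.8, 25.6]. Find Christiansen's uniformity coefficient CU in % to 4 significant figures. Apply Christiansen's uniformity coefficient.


Approach: apply Christiansen's uniformity coefficient, CU = (1 - mean_abs_deviation/mean)*100.
mean = 21.7333 mm
mean |d_i - mean| = 2.34222 mm
CU = (1 - 2.34222/21.7333)*100 = 89.22 %
Therefore Christiansen's uniformity coefficient CU = 89.22 %.


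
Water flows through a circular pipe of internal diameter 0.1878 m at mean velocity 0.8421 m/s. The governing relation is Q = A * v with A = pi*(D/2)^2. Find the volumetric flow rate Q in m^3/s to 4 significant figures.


A = pi*(0.1878/2)^2 = 0.0277001 m^2
Q = 0.0277001 * 0.8421 = 0.02333 m^3/s
Therefore the volumetric flow rate Q = 0.02333 m^3/s.


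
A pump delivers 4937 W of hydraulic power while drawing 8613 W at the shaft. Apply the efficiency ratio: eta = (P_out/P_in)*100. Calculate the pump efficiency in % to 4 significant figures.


eta = (4937 / 8613) * 100 = 57.32 %
Therefore the pump efficiency = 57.32 %.


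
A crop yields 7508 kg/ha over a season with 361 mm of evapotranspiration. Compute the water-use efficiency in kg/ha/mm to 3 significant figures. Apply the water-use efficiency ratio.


Approach: apply the water-use efficiency ratio, WUE = yield/ET.
WUE = 7508 / 361 = 20.8 kg/ha/mm
Therefore the water-use efficiency = 20.8 kg/ha/mm.


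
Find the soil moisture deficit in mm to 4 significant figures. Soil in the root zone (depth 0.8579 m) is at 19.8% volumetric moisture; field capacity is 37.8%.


Approach: apply the soil moisture deficit relation, SMD = (FC - theta)/100 * depth * 1000.
SMD = (37.8 - 19.8)/100 * 0.8579 * 1000 = 154.4 mm
Therefore the soil moisture deficit = 154.4 mm.


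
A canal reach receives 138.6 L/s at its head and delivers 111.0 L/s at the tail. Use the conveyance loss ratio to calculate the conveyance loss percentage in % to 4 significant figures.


Approach: apply the conveyance loss ratio, loss% = ((Q_head - Q_tail)/Q_head)*100.
loss = ((138.6 - 111.0)/138.6)*100 = 19.91 %
Therefore the conveyance loss percentage = 19.91 %.


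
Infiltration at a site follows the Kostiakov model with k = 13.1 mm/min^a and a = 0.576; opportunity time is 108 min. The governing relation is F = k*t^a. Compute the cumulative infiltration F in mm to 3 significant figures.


F = 13.1 * 108^0.576 = 194 mm
Therefore the cumulative infiltration F = 194 mm.


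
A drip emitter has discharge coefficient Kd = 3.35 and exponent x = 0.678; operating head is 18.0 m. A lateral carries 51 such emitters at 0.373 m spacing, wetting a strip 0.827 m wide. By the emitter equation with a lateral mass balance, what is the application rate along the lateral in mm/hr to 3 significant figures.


Approach: apply the emitter equation with a lateral mass balance, q = Kd*h^x; Q = n*q; rate = Q/(n*spacing*width).
Step 1 — single emitter flow (q = Kd*h^x):
  q = 3.35 * 18.0^0.678 = 23.775 L/hr
Step 2 — total lateral flow: Q = 51 * 23.775 = 1212.5 L/hr
Step 3 — wetted area: A = 51 * 0.373 * 0.827 = 15.732 m^2
Step 4 — application rate: Q/A = 1212.5/15.732 = 77.1 mm/hr
Therefore the application rate along the lateral = 77.1 mm/hr.


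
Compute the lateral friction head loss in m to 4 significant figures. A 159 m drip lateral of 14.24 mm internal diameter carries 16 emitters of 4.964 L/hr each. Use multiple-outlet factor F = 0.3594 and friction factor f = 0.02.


Approach: apply Darcy-Weisbach with the multiple-outlet F-factor, Q = n*q/(3600*1000) m^3/s; v = Q/A; hf = F*f*(L/D)*(v^2/(2g)).
Q = 16*4.964/(3600*1000) = 2.20622e-05 m^3/s
A = pi*(14.24e-3/2)^2 = 1.59261e-04 m^2, so v = Q/A = 0.138529 m/s
hf = 0.3594*0.02*(159/0.01424)*(0.138529^2/(2*9.81)) = 0.07850 m
Therefore the lateral friction head loss = 0.07850 m.


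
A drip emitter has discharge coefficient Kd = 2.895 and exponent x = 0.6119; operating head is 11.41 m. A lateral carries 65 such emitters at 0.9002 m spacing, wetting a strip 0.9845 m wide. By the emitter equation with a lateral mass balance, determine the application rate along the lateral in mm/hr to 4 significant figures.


Approach: apply the emitter equation with a lateral mass balance, q = Kd*h^x; Q = n*q; rate = Q/(n*spacing*width).
Step 1 — single emitter flow (q = Kd*h^x):
  q = 2.895 * 11.41^0.6119 = 12.8411 L/hr
Step 2 — total lateral flow: Q = 65 * 12.8411 = 834.670 L/hr
Step 3 — wetted area: A = 65 * 0.9002 * 0.9845 = 57.6060 m^2
Step 4 — application rate: Q/A = 834.670/57.6060 = 14.49 mm/hr
Therefore the application rate along the lateral = 14.49 mm/hr.


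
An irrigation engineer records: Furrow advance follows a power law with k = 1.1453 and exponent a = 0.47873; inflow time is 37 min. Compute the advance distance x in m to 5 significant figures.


Approach: apply the power-law advance function, x = k*t^a.
x = 1.1453 * 37^0.47873 = 6.4516 m
Therefore the advance distance x = 6.4516 m.


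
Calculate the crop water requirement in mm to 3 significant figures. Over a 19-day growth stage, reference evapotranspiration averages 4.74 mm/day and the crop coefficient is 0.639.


Approach: apply the crop water requirement relation, CWR = ET0 * Kc * days.
CWR = 4.74 * 0.639 * 19 = 57.5 mm
Therefore the crop water requirement = 57.5 mm.


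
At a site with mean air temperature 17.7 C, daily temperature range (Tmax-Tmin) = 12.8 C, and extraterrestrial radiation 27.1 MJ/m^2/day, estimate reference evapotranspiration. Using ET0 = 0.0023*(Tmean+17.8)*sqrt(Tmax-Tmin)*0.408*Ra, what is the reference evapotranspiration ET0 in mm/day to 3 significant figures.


ET0 = 0.0023*(17.7+17.8)*sqrt(12.8)*0.408*27.1 = 3.23 mm/day
Therefore the reference evapotranspiration ET0 = 3.23 mm/day.


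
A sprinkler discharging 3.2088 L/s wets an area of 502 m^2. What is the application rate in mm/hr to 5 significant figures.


Approach: apply the application rate relation, rate = (Q/A)*3600.
rate = (3.2088 / 502) * 3600 = 23.011 mm/hr
Therefore the application rate = 23.011 mm/hr.


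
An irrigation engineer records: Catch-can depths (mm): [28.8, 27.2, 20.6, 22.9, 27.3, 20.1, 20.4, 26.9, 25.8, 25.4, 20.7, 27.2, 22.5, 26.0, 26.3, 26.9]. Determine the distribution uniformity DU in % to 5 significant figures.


Approach: apply the low-quarter distribution uniformity, DU = (mean of lowest quarter of readings / overall mean)*100.
sorted lowest 4 of 16: [20.1, 20.4, 20.6, 20.7] -> mean = 20.45000 mm
overall mean = 24.68750 mm
DU = (20.45000/24.68750)*100 = 82.835 %
Therefore the distribution uniformity DU = 82.835 %.


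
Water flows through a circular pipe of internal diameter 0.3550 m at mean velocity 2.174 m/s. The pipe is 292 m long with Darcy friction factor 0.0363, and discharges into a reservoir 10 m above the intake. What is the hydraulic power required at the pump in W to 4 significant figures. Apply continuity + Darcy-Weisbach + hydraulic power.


Approach: apply continuity + Darcy-Weisbach + hydraulic power, Q = A*v; hf = f*(L/D)*(v^2/(2g)); H = static + hf; P = rho*g*Q*H.
Step 1 — flow rate (continuity, Q = A*v):
  A = pi*(0.3550/2)^2 = 0.0989798 m^2
  Q = 0.0989798 * 2.174 = 0.215182 m^3/s
Step 2 — friction head loss (Darcy-Weisbach):
  hf = 0.0363 * (292/0.3550) * (2.174^2 / (2*9.81))
  hf = 7.19252 m
Step 3 — total head: H = 10 + 7.19252 = 17.1925 m
Step 4 — hydraulic power (P = rho*g*Q*H):
  P = 1000 * 9.81 * 0.215182 * 17.1925 = 36290 W
Therefore the hydraulic power required at the pump = 36290 W.


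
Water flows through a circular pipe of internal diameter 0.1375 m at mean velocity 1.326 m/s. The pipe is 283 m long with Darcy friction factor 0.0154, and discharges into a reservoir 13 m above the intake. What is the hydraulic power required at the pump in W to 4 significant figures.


Approach: apply continuity + Darcy-Weisbach + hydraulic power, Q = A*v; hf = f*(L/D)*(v^2/(2g)); H = static + hf; P = rho*g*Q*H.
Step 1 — flow rate (continuity, Q = A*v):
  A = pi*(0.1375/2)^2 = 0.0148489 m^2
  Q = 0.0148489 * 1.326 = 0.0196897 m^3/s
Step 2 — friction head loss (Darcy-Weisbach):
  hf = 0.0154 * (283/0.1375) * (1.326^2 / (2*9.81))
  hf = 2.84049 m
Step 3 — total head: H = 13 + 2.84049 = 15.8405 m
Step 4 — hydraulic power (P = rho*g*Q*H):
  P = 1000 * 9.81 * 0.0196897 * 15.8405 = 3060 W
Therefore the hydraulic power required at the pump = 3060 W.


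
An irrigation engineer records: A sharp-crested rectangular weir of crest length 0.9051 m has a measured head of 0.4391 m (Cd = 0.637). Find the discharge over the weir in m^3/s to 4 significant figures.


Approach: apply the rectangular weir equation, Q = (2/3)*Cd*L*sqrt(2g)*H^1.5.
Q = (2/3)*0.637*0.9051*sqrt(2*9.81)*0.4391^1.5 = 0.4954 m^3/s
Therefore the discharge over the weir = 0.4954 m^3/s.


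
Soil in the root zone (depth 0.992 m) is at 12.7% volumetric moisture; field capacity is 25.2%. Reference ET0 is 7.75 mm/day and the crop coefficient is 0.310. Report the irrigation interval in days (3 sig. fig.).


Approach: apply soil-water budget scheduling, SMD = (FC-theta)/100*depth*1000; ETc = ET0*Kc; interval = SMD/ETc.
Step 1 — soil moisture deficit:
  SMD = (25.2 - 12.7)/100 * 0.992 * 1000 = 124.00 mm
Step 2 — daily crop ET (ETc = ET0*Kc):
  ETc = 7.75 * 0.310 = 2.4025 mm/day
Step 3 — irrigation interval (SMD/ETc):
  interval = 124.00 / 2.4025 = 51.6 days
Therefore the irrigation interval = 51.6 days.
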